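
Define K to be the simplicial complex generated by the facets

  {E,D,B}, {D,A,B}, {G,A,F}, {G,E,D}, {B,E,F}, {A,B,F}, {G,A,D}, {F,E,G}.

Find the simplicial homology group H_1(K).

H_1 ≅ 0.

Fix the vertex order A < B < D < E < F < G and write every simplex with vertices in increasing order. Then dim K = 2 and the simplices of K are:

  0-simplices (6): A, B, D, E, F, G
  1-simplices (12): AB, AD, AF, AG, BD, BE, BF, DE, DG, EF, EG, FG
  2-simplices (8): ABD, ABF, ADG, AFG, BDE, BEF, DEG, EFG

so the chain groups are C_0 ≅ Z^6, C_1 ≅ Z^12, C_2 ≅ Z^8.

Boundary ∂_1: C_1 → C_0 is given by ∂[p,q] = [q] − [p].
This gives a 6×12 integer matrix of rank 5; reducing to Smith normal form yields diagonal entries (1,1,1,1,1).

Boundary ∂_2: C_2 → C_1 acts by ∂[p,q,r] = [q,r] − [p,r] + [p,q]. For instance
  ∂ADG = DG − AG + AD,
  ∂BEF = EF − BF + BE.
The 12×8 boundary matrix has rank 7 and Smith normal form diag(1,1,1,1,1,1,1).

From H_k ≅ ker(∂_k) / im(∂_{k+1}) we obtain:

  H_1: rank ker ∂_1 − rank ∂_2 = (12 − 5) − 7 = 0, and the invariant factors of ∂_2 are all 1, so H_1 ≅ 0.

(K is a triangulation of the 2-sphere S^2.)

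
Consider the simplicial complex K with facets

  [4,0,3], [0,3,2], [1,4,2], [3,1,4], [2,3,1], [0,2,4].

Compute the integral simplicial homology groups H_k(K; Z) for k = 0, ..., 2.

H_0 ≅ Z,  H_1 = 0,  H_2 ≅ Z.

Take the total order 0 < 1 < 2 < 3 < 4 on the vertex set. Then K (dimension 2) consists of the simplices:

  0-simplices (5): [0], [1], [2], [3], [4]
  1-simplices (9): [0,2], [0,3], [0,4], [1,2], [1,3], [1,4], [2,3], [2,4], [3,4]
  2-simplices (6): [0,2,3], [0,2,4], [0,3,4], [1,2,3], [1,2,4], [1,3,4]

Hence C_0 ≅ Z^5, C_1 ≅ Z^9, C_2 ≅ Z^6.

∂_1: C_1 → C_0 is given by ∂[p,q] = [q] − [p].
This gives a 5×9 integer matrix of rank 4; reducing to Smith normal form yields diagonal entries (1,1,1,1).

The boundary map ∂_2: C_2 → C_1 maps a triangle to the signed sum of its edges. For instance
  ∂[1,3,4] = [3,4] − [1,4] + [1,3],
  ∂[0,3,4] = [3,4] − [0,4] + [0,3].
The 9×6 boundary matrix has rank 5 and Smith normal form diag(1,1,1,1,1).

Now H_k = ker ∂_k / im ∂_{k+1}, so:

  H_0: rank C_0 − rank ∂_1 = 5 − 4 = 1, and the invariant factors of ∂_1 are all 1, so H_0 ≅ Z.
  H_1: rank ker ∂_1 − rank ∂_2 = (9 − 4) − 5 = 0, and the invariant factors of ∂_2 are all 1, so H_1 ≅ 0.
  H_2: rank ker ∂_2 − rank ∂_3 = (6 − 5) − 0 = 1, and there is no ∂_3, so H_2 ≅ Z.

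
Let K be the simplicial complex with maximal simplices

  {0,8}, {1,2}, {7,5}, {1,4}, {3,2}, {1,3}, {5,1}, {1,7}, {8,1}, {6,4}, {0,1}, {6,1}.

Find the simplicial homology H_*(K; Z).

H_0 ≅ Z,  H_1 ≅ Z^4.

Order the vertices as 0 < 1 < 2 < 3 < 4 < 5 < 6 < 7 < 8. Listing each simplex with vertices in this order, K has dimension 1 with simplices:

  0-simplices (9): [0], [1], [2], [3], [4], [5], [6], [7], [8]
  1-simplices (12): [0,1], [0,8], [1,2], [1,3], [1,4], [1,5], [1,6], [1,7], [1,8], [2,3], [4,6], [5,7]

Hence C_0 ≅ Z^9, C_1 ≅ Z^12.

The boundary map ∂_1: C_1 → C_0 is given by ∂[p,q] = [q] − [p].
The 9×12 boundary matrix has rank 8 and Smith normal form diag(1,1,1,1,1,1,1,1).

Now H_k = ker ∂_k / im ∂_{k+1}, so:

  H_0: rank C_0 − rank ∂_1 = 9 − 8 = 1, and the invariant factors of ∂_1 are all 1, so H_0 ≅ Z.
  H_1: rank ker ∂_1 − rank ∂_2 = (12 − 8) − 0 = 4, and there is no ∂_2, so H_1 ≅ Z^4.

As a check, the Euler characteristic is 9 − 12 = -3, which agrees with 1 − 4 = -3.
(K is a triangulation of a wedge of 4 circles.)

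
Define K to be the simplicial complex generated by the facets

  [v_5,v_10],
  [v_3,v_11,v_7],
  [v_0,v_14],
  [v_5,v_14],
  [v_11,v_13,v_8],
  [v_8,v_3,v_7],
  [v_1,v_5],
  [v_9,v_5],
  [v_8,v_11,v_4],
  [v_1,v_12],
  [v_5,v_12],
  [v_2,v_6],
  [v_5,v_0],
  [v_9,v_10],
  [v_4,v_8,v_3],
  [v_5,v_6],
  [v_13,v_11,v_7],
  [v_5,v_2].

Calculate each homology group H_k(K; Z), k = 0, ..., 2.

H_0 = Z^2,  H_1 = Z^5,  H_2 = 0.

Fix the vertex order v_0 < v_1 < v_2 < v_3 < v_4 < v_5 < v_6 < v_7 < v_8 < v_9 < v_10 < v_11 < v_12 < v_13 < v_14 and write every simplex with vertices in increasing order. Then dim K = 2 and the simplices of K are:

  0-simplices (15): [v_0], [v_1], [v_2], [v_3], [v_4], [v_5], [v_6], [v_7], [v_8], [v_9], [v_10], [v_11], [v_12], [v_13], [v_14]
  1-simplices (24): (24 of them)
  2-simplices (6): [v_3,v_4,v_8], [v_3,v_7,v_8], [v_3,v_7,v_11], [v_4,v_8,v_11], [v_7,v_11,v_13], [v_8,v_11,v_13]

Hence C_0 ≅ Z^15, C_1 ≅ Z^24, C_2 ≅ Z^6.

The boundary map ∂_1: C_1 → C_0 is given by ∂[p,q] = [q] − [p]. For instance
  ∂[v_2,v_5] = [v_5] − [v_2].
The resulting 15×24 matrix has rank 13, and its Smith normal form has invariant factors (1,1,1,1,1,1,1,1,1,1,1,1,1).

∂_2: C_2 → C_1 maps a triangle to the signed sum of its edges. For instance
  ∂[v_8,v_11,v_13] = [v_11,v_13] − [v_8,v_13] + [v_8,v_11],
  ∂[v_7,v_11,v_13] = [v_11,v_13] − [v_7,v_13] + [v_7,v_11].
As a 24×6 matrix over Z this has rank 6, with invariant factors (1,1,1,1,1,1).

Computing H_k = (kernel of ∂_k) / (image of ∂_{k+1}):

  H_0: rank C_0 − rank ∂_1 = 15 − 13 = 2, and the invariant factors of ∂_1 are all 1, so H_0 ≅ Z^2.
  H_1: rank ker ∂_1 − rank ∂_2 = (24 − 13) − 6 = 5, and the invariant factors of ∂_2 are all 1, so H_1 ≅ Z^5.
  H_2: rank ker ∂_2 − rank ∂_3 = (6 − 6) − 0 = 0, and there is no ∂_3, so H_2 ≅ 0.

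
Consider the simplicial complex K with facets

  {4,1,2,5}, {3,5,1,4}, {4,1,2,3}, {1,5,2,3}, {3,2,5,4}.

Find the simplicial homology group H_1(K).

H_1 ≅ 0.

Fix the vertex order 1 < 2 < 3 < 4 < 5 and write every simplex with vertices in increasing order. Then dim K = 3 and the simplices of K are:

  0-simplices (5): [1], [2], [3], [4], [5]
  1-simplices (10): [1,2], [1,3], [1,4], [1,5], [2,3], [2,4], [2,5], [3,4], [3,5], [4,5]
  2-simplices (10): [1,2,3], [1,2,4], [1,2,5], [1,3,4], [1,3,5], [1,4,5], [2,3,4], [2,3,5], [2,4,5], [3,4,5]
  3-simplices (5): [1,2,3,4], [1,2,3,5], [1,2,4,5], [1,3,4,5], [2,3,4,5]

Hence C_0 ≅ Z^5, C_1 ≅ Z^10, C_2 ≅ Z^10, C_3 ≅ Z^5.

The boundary map ∂_1: C_1 → C_0 is given by ∂[p,q] = [q] − [p]. For instance
  ∂[1,4] = [4] − [1].
As a 5×10 matrix over Z this has rank 4, with invariant factors (1,1,1,1).

∂_2: C_2 → C_1 maps a triangle to the signed sum of its edges. For instance
  ∂[1,2,5] = [2,5] − [1,5] + [1,2],
  ∂[3,4,5] = [4,5] − [3,5] + [3,4].
This gives a 10×10 integer matrix of rank 6; reducing to Smith normal form yields diagonal entries (1,1,1,1,1,1).

∂_3: C_3 → C_2 sends each 3-simplex σ to the alternating sum Σ_i (−1)^i (σ with its i-th vertex removed). For instance
  ∂[1,3,4,5] = [3,4,5] − [1,4,5] + [1,3,5] − [1,3,4],
  ∂[1,2,3,4] = [2,3,4] − [1,3,4] + [1,2,4] − [1,2,3].
As a 10×5 matrix over Z this has rank 4, with invariant factors (1,1,1,1).

Computing H_k = (kernel of ∂_k) / (image of ∂_{k+1}):

  H_1: rank ker ∂_1 − rank ∂_2 = (10 − 4) − 6 = 0, and the invariant factors of ∂_2 are all 1, so H_1 ≅ 0.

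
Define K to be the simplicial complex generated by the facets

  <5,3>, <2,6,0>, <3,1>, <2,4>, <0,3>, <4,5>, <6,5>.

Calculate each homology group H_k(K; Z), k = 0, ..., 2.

H_0 = Z,  H_1 = Z^2,  H_2 = 0.

We work with the vertex ordering 0 < 1 < 2 < 3 < 4 < 5 < 6. The simplices of K, each written with vertices in increasing order, are:

  0-simplices (7): [0], [1], [2], [3], [4], [5], [6]
  1-simplices (9): [0,2], [0,3], [0,6], [1,3], [2,4], [2,6], [3,5], [4,5], [5,6]
  2-simplices (1): [0,2,6]

giving chain groups C_0 ≅ Z^7, C_1 ≅ Z^9, C_2 ≅ Z^1.

∂_1: C_1 → C_0 is given by ∂[p,q] = [q] − [p].
This gives a 7×9 integer matrix of rank 6; reducing to Smith normal form yields diagonal entries (1,1,1,1,1,1).

∂_2: C_2 → C_1 maps a triangle to the signed sum of its edges. For instance
  ∂[0,2,6] = [2,6] − [0,6] + [0,2].
The resulting 9×1 matrix has rank 1, and its Smith normal form has invariant factors (1).

Reading off H_k = ker ∂_k / im ∂_{k+1}:

  H_0: rank C_0 − rank ∂_1 = 7 − 6 = 1, and the invariant factors of ∂_1 are all 1, so H_0 = Z.
  H_1: rank ker ∂_1 − rank ∂_2 = (9 − 6) − 1 = 2, and the invariant factors of ∂_2 are all 1, so H_1 = Z^2.
  H_2: rank ker ∂_2 − rank ∂_3 = (1 − 1) − 0 = 0, and there is no ∂_3, so H_2 = 0.

As a check, the Euler characteristic is 7 − 9 + 1 = -1, which agrees with 1 − 2 + 0 = -1.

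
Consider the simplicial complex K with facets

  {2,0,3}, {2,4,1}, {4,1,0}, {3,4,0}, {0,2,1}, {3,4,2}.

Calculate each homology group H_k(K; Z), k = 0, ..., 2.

Order the vertices as 0 < 1 < 2 < 3 < 4. Listing each simplex with vertices in this order, K has dimension 2 with simplices:

  0-simplices (5): [0], [1], [2], [3], [4]
  1-simplices (9): [0,1], [0,2], [0,3], [0,4], [1,2], [1,4], [2,3], [2,4], [3,4]
  2-simplices (6): [0,1,2], [0,1,4], [0,2,3], [0,3,4], [1,2,4], [2,3,4]

giving chain groups C_0 ≅ Z^5, C_1 ≅ Z^9, C_2 ≅ Z^6.

∂_1: C_1 → C_0 is given by ∂[p,q] = [q] − [p]. For instance
  ∂[0,4] = [4] − [0].
This gives a 5×9 integer matrix of rank 4; reducing to Smith normal form yields diagonal entries (1,1,1,1).

∂_2: C_2 → C_1 maps a triangle to the signed sum of its edges. For instance
  ∂[1,2,4] = [2,4] − [1,4] + [1,2],
  ∂[0,1,4] = [1,4] − [0,4] + [0,1].
The resulting 9×6 matrix has rank 5, and its Smith normal form has invariant factors (1,1,1,1,1).

Now H_k = ker ∂_k / im ∂_{k+1}, so:

  H_0: rank C_0 − rank ∂_1 = 5 − 4 = 1, and the invariant factors of ∂_1 are all 1, so H_0 = Z.
  H_1: rank ker ∂_1 − rank ∂_2 = (9 − 4) − 5 = 0, and the invariant factors of ∂_2 are all 1, so H_1 = 0.
  H_2: rank ker ∂_2 − rank ∂_3 = (6 − 5) − 0 = 1, and there is no ∂_3, so H_2 = Z.

(K is a triangulation of the 2-sphere S^2.)

H_0 ≅ Z,  H_1 = 0,  H_2 ≅ Z.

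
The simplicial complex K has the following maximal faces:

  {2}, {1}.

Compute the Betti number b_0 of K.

b_0 = 2.

K has 2 vertices.
rank ∂_0 = 0, rank ∂_1 = 0 ⇒ b_0 = 2 − 0 − 0 = 2. So H_0 = Z^2.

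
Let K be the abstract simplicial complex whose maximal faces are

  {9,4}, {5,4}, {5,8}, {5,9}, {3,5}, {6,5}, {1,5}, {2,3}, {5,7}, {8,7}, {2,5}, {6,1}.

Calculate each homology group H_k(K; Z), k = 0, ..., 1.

H_0 ≅ Z,  H_1 ≅ Z^4.

Order the vertices as 1 < 2 < 3 < 4 < 5 < 6 < 7 < 8 < 9. Listing each simplex with vertices in this order, K has dimension 1 with simplices:

  0-simplices (9): [1], [2], [3], [4], [5], [6], [7], [8], [9]
  1-simplices (12): [1,5], [1,6], [2,3], [2,5], [3,5], [4,5], [4,9], [5,6], [5,7], [5,8], [5,9], [7,8]

so the chain groups are C_0 ≅ Z^9, C_1 ≅ Z^12.

∂_1: C_1 → C_0 maps an edge to its endpoints' difference, ∂[p,q] = q − p. For instance
  ∂[3,5] = [5] − [3].
The resulting 9×12 matrix has rank 8, and its Smith normal form has invariant factors (1,1,1,1,1,1,1,1).

Computing H_k = (kernel of ∂_k) / (image of ∂_{k+1}):

  H_0: rank C_0 − rank ∂_1 = 9 − 8 = 1, and the invariant factors of ∂_1 are all 1, so H_0 ≅ Z.
  H_1: rank ker ∂_1 − rank ∂_2 = (12 − 8) − 0 = 4, and there is no ∂_2, so H_1 ≅ Z^4.

As a check, the Euler characteristic is 9 − 12 = -3, which agrees with 1 − 4 = -3.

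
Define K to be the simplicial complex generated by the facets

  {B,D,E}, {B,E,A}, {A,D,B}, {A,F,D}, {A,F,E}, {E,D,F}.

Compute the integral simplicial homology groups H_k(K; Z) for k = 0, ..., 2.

Fix the vertex order A < B < D < E < F and write every simplex with vertices in increasing order. Then dim K = 2 and the simplices of K are:

  0-simplices (5): A, B, D, E, F
  1-simplices (9): AB, AD, AE, AF, BD, BE, DE, DF, EF
  2-simplices (6): ABD, ABE, ADF, AEF, BDE, DEF

so the chain groups are C_0 ≅ Z^5, C_1 ≅ Z^9, C_2 ≅ Z^6.

Boundary ∂_1: C_1 → C_0 maps an edge to its endpoints' difference, ∂[p,q] = q − p.
The resulting 5×9 matrix has rank 4, and its Smith normal form has invariant factors (1,1,1,1).

The boundary map ∂_2: C_2 → C_1 sends each 2-simplex [p,q,r] to [q,r] − [p,r] + [p,q]. For instance
  ∂ABE = BE − AE + AB,
  ∂ABD = BD − AD + AB.
This gives a 9×6 integer matrix of rank 5; reducing to Smith normal form yields diagonal entries (1,1,1,1,1).

From H_k ≅ ker(∂_k) / im(∂_{k+1}) we obtain:

  H_0: rank C_0 − rank ∂_1 = 5 − 4 = 1, and the invariant factors of ∂_1 are all 1, so H_0 = Z.
  H_1: rank ker ∂_1 − rank ∂_2 = (9 − 4) − 5 = 0, and the invariant factors of ∂_2 are all 1, so H_1 = 0.
  H_2: rank ker ∂_2 − rank ∂_3 = (6 − 5) − 0 = 1, and there is no ∂_3, so H_2 = Z.

As a check, the Euler characteristic is 5 − 9 + 6 = 2, which agrees with 1 − 0 + 1 = 2.

H_0 = Z,  H_1 = 0,  H_2 = Z.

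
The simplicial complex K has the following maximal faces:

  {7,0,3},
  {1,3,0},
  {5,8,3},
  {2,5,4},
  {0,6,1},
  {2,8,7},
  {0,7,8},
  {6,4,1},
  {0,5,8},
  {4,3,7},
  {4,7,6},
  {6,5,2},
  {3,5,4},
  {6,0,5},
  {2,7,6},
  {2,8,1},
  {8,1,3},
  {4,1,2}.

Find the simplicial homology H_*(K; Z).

Take the total order 0 < 1 < 2 < 3 < 4 < 5 < 6 < 7 < 8 on the vertex set. Then K (dimension 2) consists of the simplices:

  0-simplices (9): [0], [1], [2], [3], [4], [5], [6], [7], [8]
  1-simplices (27): (27 of them)
  2-simplices (18): [0,1,3], [0,1,6], [0,3,7], [0,5,6], [0,5,8], [0,7,8], [1,2,4], [1,2,8], [1,3,8], [1,4,6], [2,4,5], [2,5,6], [2,6,7], [2,7,8], [3,4,5], [3,4,7], [3,5,8], [4,6,7]

giving chain groups C_0 ≅ Z^9, C_1 ≅ Z^27, C_2 ≅ Z^18.

∂_1: C_1 → C_0 sends each edge [p,q] (with p < q) to q − p.
This gives a 9×27 integer matrix of rank 8; reducing to Smith normal form yields diagonal entries (1,1,1,1,1,1,1,1).

Boundary ∂_2: C_2 → C_1 acts by ∂[p,q,r] = [q,r] − [p,r] + [p,q]. For instance
  ∂[1,2,4] = [2,4] − [1,4] + [1,2],
  ∂[2,6,7] = [6,7] − [2,7] + [2,6].
The 27×18 boundary matrix has rank 18 and Smith normal form diag(1,1,1,1,1,1,1,1,1,1,1,1,1,1,1,1,1,2).

Reading off H_k = ker ∂_k / im ∂_{k+1}:

  H_0: rank C_0 − rank ∂_1 = 9 − 8 = 1, and the invariant factors of ∂_1 are all 1, so H_0 ≅ Z.
  H_1: rank ker ∂_1 − rank ∂_2 = (27 − 8) − 18 = 1, and ∂_2 has invariant factor 2 > 1, so H_1 ≅ Z ⊕ Z/2Z.
  H_2: rank ker ∂_2 − rank ∂_3 = (18 − 18) − 0 = 0, and there is no ∂_3, so H_2 ≅ 0.

As a check, the Euler characteristic is 9 − 27 + 18 = 0, which agrees with 1 − 1 + 0 = 0.

H_0 ≅ Z,  H_1 ≅ Z ⊕ Z/2Z,  H_2 = 0.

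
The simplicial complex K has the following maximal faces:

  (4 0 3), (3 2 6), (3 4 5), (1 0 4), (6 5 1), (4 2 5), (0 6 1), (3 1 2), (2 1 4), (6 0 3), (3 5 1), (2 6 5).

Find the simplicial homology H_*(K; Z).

H_0 ≅ Z,  H_1 ≅ Z/2,  H_2 = 0.

Order the vertices as 0 < 1 < 2 < 3 < 4 < 5 < 6. Listing each simplex with vertices in this order, K has dimension 2 with simplices:

  0-simplices (7): [0], [1], [2], [3], [4], [5], [6]
  1-simplices (18): [0,1], [0,3], [0,4], [0,6], [1,2], [1,3], [1,4], [1,5], [1,6], [2,3], [2,4], [2,5], [2,6], [3,4], [3,5], [3,6], [4,5], [5,6]
  2-simplices (12): [0,1,4], [0,1,6], [0,3,4], [0,3,6], [1,2,3], [1,2,4], [1,3,5], [1,5,6], [2,3,6], [2,4,5], [2,5,6], [3,4,5]

so the chain groups are C_0 ≅ Z^7, C_1 ≅ Z^18, C_2 ≅ Z^12.

Boundary ∂_1: C_1 → C_0 is given by ∂[p,q] = [q] − [p].
The 7×18 boundary matrix has rank 6 and Smith normal form diag(1,1,1,1,1,1).

Boundary ∂_2: C_2 → C_1 maps a triangle to the signed sum of its edges. For instance
  ∂[0,3,4] = [3,4] − [0,4] + [0,3],
  ∂[2,3,6] = [3,6] − [2,6] + [2,3].
As a 18×12 matrix over Z this has rank 12, with invariant factors (1,1,1,1,1,1,1,1,1,1,1,2).

Reading off H_k = ker ∂_k / im ∂_{k+1}:

  H_0: rank C_0 − rank ∂_1 = 7 − 6 = 1, and the invariant factors of ∂_1 are all 1, so H_0 ≅ Z.
  H_1: rank ker ∂_1 − rank ∂_2 = (18 − 6) − 12 = 0, and ∂_2 has invariant factor 2 > 1, so H_1 ≅ Z/2.
  H_2: rank ker ∂_2 − rank ∂_3 = (12 − 12) − 0 = 0, and there is no ∂_3, so H_2 ≅ 0.

(K is a triangulation of the real projective plane RP^2.)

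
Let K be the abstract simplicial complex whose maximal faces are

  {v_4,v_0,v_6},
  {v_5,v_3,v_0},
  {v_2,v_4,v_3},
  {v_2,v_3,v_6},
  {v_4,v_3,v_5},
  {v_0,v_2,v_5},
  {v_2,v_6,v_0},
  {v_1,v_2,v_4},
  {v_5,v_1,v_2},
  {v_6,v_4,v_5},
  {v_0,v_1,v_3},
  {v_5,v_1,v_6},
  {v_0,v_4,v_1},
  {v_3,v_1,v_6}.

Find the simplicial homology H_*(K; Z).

H_0 ≅ Z,  H_1 ≅ Z^2,  H_2 ≅ Z.

We work with the vertex ordering v_0 < v_1 < v_2 < v_3 < v_4 < v_5 < v_6. The simplices of K, each written with vertices in increasing order, are:

  0-simplices (7): [v_0], [v_1], [v_2], [v_3], [v_4], [v_5], [v_6]
  1-simplices (21): (21 of them)
  2-simplices (14): (14 of them)

giving chain groups C_0 ≅ Z^7, C_1 ≅ Z^21, C_2 ≅ Z^14.

∂_1: C_1 → C_0 is given by ∂[p,q] = [q] − [p]. For instance
  ∂[v_3,v_5] = [v_5] − [v_3].
The resulting 7×21 matrix has rank 6, and its Smith normal form has invariant factors (1,1,1,1,1,1).

The boundary map ∂_2: C_2 → C_1 sends each 2-simplex [p,q,r] to [q,r] − [p,r] + [p,q]. For instance
  ∂[v_1,v_5,v_6] = [v_5,v_6] − [v_1,v_6] + [v_1,v_5],
  ∂[v_1,v_2,v_4] = [v_2,v_4] − [v_1,v_4] + [v_1,v_2].
This gives a 21×14 integer matrix of rank 13; reducing to Smith normal form yields diagonal entries (1,1,1,1,1,1,1,1,1,1,1,1,1).

Reading off H_k = ker ∂_k / im ∂_{k+1}:

  H_0: rank C_0 − rank ∂_1 = 7 − 6 = 1, and the invariant factors of ∂_1 are all 1, so H_0 = Z.
  H_1: rank ker ∂_1 − rank ∂_2 = (21 − 6) − 13 = 2, and the invariant factors of ∂_2 are all 1, so H_1 = Z^2.
  H_2: rank ker ∂_2 − rank ∂_3 = (14 − 13) − 0 = 1, and there is no ∂_3, so H_2 = Z.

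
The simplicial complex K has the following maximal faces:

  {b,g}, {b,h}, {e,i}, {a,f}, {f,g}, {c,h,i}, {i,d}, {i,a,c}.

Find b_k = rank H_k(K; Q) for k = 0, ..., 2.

Fix the vertex order a < b < c < d < e < f < g < h < i and write every simplex with vertices in increasing order. Then dim K = 2 and the simplices of K are:

  0-simplices (9): a, b, c, d, e, f, g, h, i
  1-simplices (11): ac, af, ai, bg, bh, ch, ci, di, ei, fg, hi
  2-simplices (2): aci, chi

so the chain groups are C_0 ≅ Z^9, C_1 ≅ Z^11, C_2 ≅ Z^2.

The boundary map ∂_1: C_1 → C_0 maps an edge to its endpoints' difference, ∂[p,q] = q − p.
As a 9×11 matrix over Z this has rank 8, with invariant factors (1,1,1,1,1,1,1,1).

Boundary ∂_2: C_2 → C_1 acts by ∂[p,q,r] = [q,r] − [p,r] + [p,q]. For instance
  ∂aci = ci − ai + ac,
  ∂chi = hi − ci + ch.
As a 11×2 matrix over Z this has rank 2, with invariant factors (1,1).

From H_k ≅ ker(∂_k) / im(∂_{k+1}) we obtain:

  H_0: rank C_0 − rank ∂_1 = 9 − 8 = 1, and the invariant factors of ∂_1 are all 1, so H_0 = Z.
  H_1: rank ker ∂_1 − rank ∂_2 = (11 − 8) − 2 = 1, and the invariant factors of ∂_2 are all 1, so H_1 = Z.
  H_2: rank ker ∂_2 − rank ∂_3 = (2 − 2) − 0 = 0, and there is no ∂_3, so H_2 = 0.

As a check, the Euler characteristic is 9 − 11 + 2 = 0, which agrees with 1 − 1 + 0 = 0.

Hence the Betti numbers are b_0 = 1, b_1 = 1, b_2 = 0.

b_0 = 1, b_1 = 1, b_2 = 0.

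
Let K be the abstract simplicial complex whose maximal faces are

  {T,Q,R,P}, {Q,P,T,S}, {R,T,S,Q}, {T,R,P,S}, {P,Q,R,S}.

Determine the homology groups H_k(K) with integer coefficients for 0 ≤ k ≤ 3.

Order the vertices as P < Q < R < S < T. Listing each simplex with vertices in this order, K has dimension 3 with simplices:

  0-simplices (5): P, Q, R, S, T
  1-simplices (10): PQ, PR, PS, PT, QR, QS, QT, RS, RT, ST
  2-simplices (10): PQR, PQS, PQT, PRS, PRT, PST, QRS, QRT, QST, RST
  3-simplices (5): PQRS, PQRT, PQST, PRST, QRST

Hence C_0 ≅ Z^5, C_1 ≅ Z^10, C_2 ≅ Z^10, C_3 ≅ Z^5.

Boundary ∂_1: C_1 → C_0 maps an edge to its endpoints' difference, ∂[p,q] = q − p. For instance
  ∂PT = T − P.
This gives a 5×10 integer matrix of rank 4; reducing to Smith normal form yields diagonal entries (1,1,1,1).

∂_2: C_2 → C_1 maps a triangle to the signed sum of its edges. For instance
  ∂PQR = QR − PR + PQ,
  ∂PRS = RS − PS + PR.
The resulting 10×10 matrix has rank 6, and its Smith normal form has invariant factors (1,1,1,1,1,1).

The boundary map ∂_3: C_3 → C_2 sends each 3-simplex σ to the alternating sum Σ_i (−1)^i (σ with its i-th vertex removed). For instance
  ∂PQRT = QRT − PRT + PQT − PQR,
  ∂PQRS = QRS − PRS + PQS − PQR.
The 10×5 boundary matrix has rank 4 and Smith normal form diag(1,1,1,1).

Computing H_k = (kernel of ∂_k) / (image of ∂_{k+1}):

  H_0: rank C_0 − rank ∂_1 = 5 − 4 = 1, and the invariant factors of ∂_1 are all 1, so H_0 ≅ Z.
  H_1: rank ker ∂_1 − rank ∂_2 = (10 − 4) − 6 = 0, and the invariant factors of ∂_2 are all 1, so H_1 ≅ 0.
  H_2: rank ker ∂_2 − rank ∂_3 = (10 − 6) − 4 = 0, and the invariant factors of ∂_3 are all 1, so H_2 ≅ 0.
  H_3: rank ker ∂_3 − rank ∂_4 = (5 − 4) − 0 = 1, and there is no ∂_4, so H_3 ≅ Z.

H_0 ≅ Z,  H_1 = 0,  H_2 = 0,  H_3 ≅ Z.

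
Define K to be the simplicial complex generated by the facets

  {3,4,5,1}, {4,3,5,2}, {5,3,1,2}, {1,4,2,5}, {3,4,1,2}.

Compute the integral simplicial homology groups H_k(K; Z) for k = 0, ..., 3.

H_0 ≅ Z,  H_1 = 0,  H_2 = 0,  H_3 ≅ Z.

We work with the vertex ordering 1 < 2 < 3 < 4 < 5. The simplices of K, each written with vertices in increasing order, are:

  0-simplices (5): [1], [2], [3], [4], [5]
  1-simplices (10): [1,2], [1,3], [1,4], [1,5], [2,3], [2,4], [2,5], [3,4], [3,5], [4,5]
  2-simplices (10): [1,2,3], [1,2,4], [1,2,5], [1,3,4], [1,3,5], [1,4,5], [2,3,4], [2,3,5], [2,4,5], [3,4,5]
  3-simplices (5): [1,2,3,4], [1,2,3,5], [1,2,4,5], [1,3,4,5], [2,3,4,5]

Hence C_0 ≅ Z^5, C_1 ≅ Z^10, C_2 ≅ Z^10, C_3 ≅ Z^5.

Boundary ∂_1: C_1 → C_0 is given by ∂[p,q] = [q] − [p]. For instance
  ∂[1,3] = [3] − [1].
This gives a 5×10 integer matrix of rank 4; reducing to Smith normal form yields diagonal entries (1,1,1,1).

The boundary map ∂_2: C_2 → C_1 sends each 2-simplex [p,q,r] to [q,r] − [p,r] + [p,q]. For instance
  ∂[1,4,5] = [4,5] − [1,5] + [1,4],
  ∂[1,2,5] = [2,5] − [1,5] + [1,2].
As a 10×10 matrix over Z this has rank 6, with invariant factors (1,1,1,1,1,1).

Boundary ∂_3: C_3 → C_2 sends each 3-simplex σ to the alternating sum Σ_i (−1)^i (σ with its i-th vertex removed). For instance
  ∂[1,2,4,5] = [2,4,5] − [1,4,5] + [1,2,5] − [1,2,4],
  ∂[1,3,4,5] = [3,4,5] − [1,4,5] + [1,3,5] − [1,3,4].
The 10×5 boundary matrix has rank 4 and Smith normal form diag(1,1,1,1).

Now H_k = ker ∂_k / im ∂_{k+1}, so:

  H_0: rank C_0 − rank ∂_1 = 5 − 4 = 1, and the invariant factors of ∂_1 are all 1, so H_0 ≅ Z.
  H_1: rank ker ∂_1 − rank ∂_2 = (10 − 4) − 6 = 0, and the invariant factors of ∂_2 are all 1, so H_1 ≅ 0.
  H_2: rank ker ∂_2 − rank ∂_3 = (10 − 6) − 4 = 0, and the invariant factors of ∂_3 are all 1, so H_2 ≅ 0.
  H_3: rank ker ∂_3 − rank ∂_4 = (5 − 4) − 0 = 1, and there is no ∂_4, so H_3 ≅ Z.

As a check, the Euler characteristic is 5 − 10 + 10 − 5 = 0, which agrees with 1 − 0 + 0 − 1 = 0.
(K is a triangulation of the 3-sphere S^3.)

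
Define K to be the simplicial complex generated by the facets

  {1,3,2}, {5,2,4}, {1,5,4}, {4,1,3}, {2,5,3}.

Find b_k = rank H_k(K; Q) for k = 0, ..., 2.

We work with the vertex ordering 1 < 2 < 3 < 4 < 5. The simplices of K, each written with vertices in increasing order, are:

  0-simplices (5): [1], [2], [3], [4], [5]
  1-simplices (10): [1,2], [1,3], [1,4], [1,5], [2,3], [2,4], [2,5], [3,4], [3,5], [4,5]
  2-simplices (5): [1,2,3], [1,3,4], [1,4,5], [2,3,5], [2,4,5]

giving chain groups C_0 ≅ Z^5, C_1 ≅ Z^10, C_2 ≅ Z^5.

Boundary ∂_1: C_1 → C_0 is given by ∂[p,q] = [q] − [p].
As a 5×10 matrix over Z this has rank 4, with invariant factors (1,1,1,1).

∂_2: C_2 → C_1 sends each 2-simplex [p,q,r] to [q,r] − [p,r] + [p,q]. For instance
  ∂[2,4,5] = [4,5] − [2,5] + [2,4],
  ∂[1,3,4] = [3,4] − [1,4] + [1,3].
The 10×5 boundary matrix has rank 5 and Smith normal form diag(1,1,1,1,1).

From H_k ≅ ker(∂_k) / im(∂_{k+1}) we obtain:

  H_0: rank C_0 − rank ∂_1 = 5 − 4 = 1, and the invariant factors of ∂_1 are all 1, so H_0 ≅ Z.
  H_1: rank ker ∂_1 − rank ∂_2 = (10 − 4) − 5 = 1, and the invariant factors of ∂_2 are all 1, so H_1 ≅ Z.
  H_2: rank ker ∂_2 − rank ∂_3 = (5 − 5) − 0 = 0, and there is no ∂_3, so H_2 ≅ 0.

As a check, the Euler characteristic is 5 − 10 + 5 = 0, which agrees with 1 − 1 + 0 = 0.

Hence the Betti numbers are b_0 = 1, b_1 = 1, b_2 = 0.

b_0 = 1, b_1 = 1, b_2 = 0.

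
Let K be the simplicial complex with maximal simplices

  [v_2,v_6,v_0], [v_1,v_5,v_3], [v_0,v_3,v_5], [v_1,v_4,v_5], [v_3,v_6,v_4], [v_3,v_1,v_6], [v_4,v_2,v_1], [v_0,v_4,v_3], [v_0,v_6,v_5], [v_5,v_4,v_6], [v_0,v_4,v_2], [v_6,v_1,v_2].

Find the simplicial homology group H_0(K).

K has 7 vertices, 18 edges, 12 triangles.
rank ∂_0 = 0, rank ∂_1 = 6 ⇒ b_0 = 7 − 0 − 6 = 1; all invariant factors of ∂_1 are 1 so no torsion. So H_0 ≅ Z.

H_0 ≅ Z.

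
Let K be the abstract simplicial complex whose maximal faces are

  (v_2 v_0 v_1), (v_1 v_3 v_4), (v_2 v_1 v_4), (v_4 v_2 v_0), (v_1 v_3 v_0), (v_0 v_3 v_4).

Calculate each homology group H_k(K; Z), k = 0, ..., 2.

Fix the vertex order v_0 < v_1 < v_2 < v_3 < v_4 and write every simplex with vertices in increasing order. Then dim K = 2 and the simplices of K are:

  0-simplices (5): [v_0], [v_1], [v_2], [v_3], [v_4]
  1-simplices (9): [v_0,v_1], [v_0,v_2], [v_0,v_3], [v_0,v_4], [v_1,v_2], [v_1,v_3], [v_1,v_4], [v_2,v_4], [v_3,v_4]
  2-simplices (6): [v_0,v_1,v_2], [v_0,v_1,v_3], [v_0,v_2,v_4], [v_0,v_3,v_4], [v_1,v_2,v_4], [v_1,v_3,v_4]

Hence C_0 ≅ Z^5, C_1 ≅ Z^9, C_2 ≅ Z^6.

∂_1: C_1 → C_0 sends each edge [p,q] (with p < q) to q − p. For instance
  ∂[v_1,v_4] = [v_4] − [v_1].
This gives a 5×9 integer matrix of rank 4; reducing to Smith normal form yields diagonal entries (1,1,1,1).

The boundary map ∂_2: C_2 → C_1 acts by ∂[p,q,r] = [q,r] − [p,r] + [p,q]. For instance
  ∂[v_0,v_3,v_4] = [v_3,v_4] − [v_0,v_4] + [v_0,v_3],
  ∂[v_0,v_1,v_2] = [v_1,v_2] − [v_0,v_2] + [v_0,v_1].
This gives a 9×6 integer matrix of rank 5; reducing to Smith normal form yields diagonal entries (1,1,1,1,1).

Reading off H_k = ker ∂_k / im ∂_{k+1}:

  H_0: rank C_0 − rank ∂_1 = 5 − 4 = 1, and the invariant factors of ∂_1 are all 1, so H_0 ≅ Z.
  H_1: rank ker ∂_1 − rank ∂_2 = (9 − 4) − 5 = 0, and the invariant factors of ∂_2 are all 1, so H_1 ≅ 0.
  H_2: rank ker ∂_2 − rank ∂_3 = (6 − 5) − 0 = 1, and there is no ∂_3, so H_2 ≅ Z.

H_0 = Z,  H_1 = 0,  H_2 = Z.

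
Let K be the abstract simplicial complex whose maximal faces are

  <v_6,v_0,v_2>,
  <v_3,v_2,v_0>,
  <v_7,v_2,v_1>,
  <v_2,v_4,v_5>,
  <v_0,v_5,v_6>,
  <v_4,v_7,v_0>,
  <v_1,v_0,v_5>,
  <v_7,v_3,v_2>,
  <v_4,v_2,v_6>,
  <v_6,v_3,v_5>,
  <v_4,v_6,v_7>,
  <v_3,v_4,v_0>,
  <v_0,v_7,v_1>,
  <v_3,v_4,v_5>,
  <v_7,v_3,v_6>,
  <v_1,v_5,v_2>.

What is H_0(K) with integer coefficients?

K has 8 vertices, 24 edges, 16 triangles.
rank ∂_0 = 0, rank ∂_1 = 7 ⇒ b_0 = 8 − 0 − 7 = 1; all invariant factors of ∂_1 are 1 so no torsion. So H_0 = Z.

H_0 = Z.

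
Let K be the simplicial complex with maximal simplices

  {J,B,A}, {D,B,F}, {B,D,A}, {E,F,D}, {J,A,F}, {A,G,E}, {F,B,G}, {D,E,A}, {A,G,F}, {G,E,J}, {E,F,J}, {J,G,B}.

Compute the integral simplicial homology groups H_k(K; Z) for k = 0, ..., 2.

K has 7 vertices, 18 edges, 12 triangles.
rank ∂_0 = 0, rank ∂_1 = 6 ⇒ b_0 = 7 − 0 − 6 = 1; all invariant factors of ∂_1 are 1 so no torsion. So H_0 = Z.
rank ∂_1 = 6, rank ∂_2 = 12 ⇒ b_1 = 18 − 6 − 12 = 0; ∂_2 has invariant factor(s) [2] giving torsion. So H_1 = Z/2.
rank ∂_2 = 12, rank ∂_3 = 0 ⇒ b_2 = 12 − 12 − 0 = 0. So H_2 = 0.

H_0 = Z,  H_1 = Z/2,  H_2 = 0.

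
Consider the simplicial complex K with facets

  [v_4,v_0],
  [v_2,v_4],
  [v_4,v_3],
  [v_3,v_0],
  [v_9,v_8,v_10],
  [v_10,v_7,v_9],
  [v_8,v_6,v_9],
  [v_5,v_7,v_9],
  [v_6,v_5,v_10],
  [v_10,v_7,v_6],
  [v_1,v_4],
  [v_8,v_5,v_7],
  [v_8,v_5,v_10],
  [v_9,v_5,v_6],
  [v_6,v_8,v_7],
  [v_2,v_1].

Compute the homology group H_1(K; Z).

We work with the vertex ordering v_0 < v_1 < v_2 < v_3 < v_4 < v_5 < v_6 < v_7 < v_8 < v_9 < v_10. The simplices of K, each written with vertices in increasing order, are:

  0-simplices (11): [v_0], [v_1], [v_2], [v_3], [v_4], [v_5], [v_6], [v_7], [v_8], [v_9], [v_10]
  1-simplices (21): (21 of them)
  2-simplices (10): [v_5,v_6,v_9], [v_5,v_6,v_10], [v_5,v_7,v_8], [v_5,v_7,v_9], [v_5,v_8,v_10], [v_6,v_7,v_8], [v_6,v_7,v_10], [v_6,v_8,v_9], [v_7,v_9,v_10], [v_8,v_9,v_10]

Hence C_0 ≅ Z^11, C_1 ≅ Z^21, C_2 ≅ Z^10.

The boundary map ∂_1: C_1 → C_0 is given by ∂[p,q] = [q] − [p]. For instance
  ∂[v_6,v_8] = [v_8] − [v_6].
The resulting 11×21 matrix has rank 9, and its Smith normal form has invariant factors (1,1,1,1,1,1,1,1,1).

Boundary ∂_2: C_2 → C_1 sends each 2-simplex [p,q,r] to [q,r] − [p,r] + [p,q]. For instance
  ∂[v_5,v_6,v_10] = [v_6,v_10] − [v_5,v_10] + [v_5,v_6],
  ∂[v_6,v_7,v_10] = [v_7,v_10] − [v_6,v_10] + [v_6,v_7].
The resulting 21×10 matrix has rank 10, and its Smith normal form has invariant factors (1,1,1,1,1,1,1,1,1,2).

Now H_k = ker ∂_k / im ∂_{k+1}, so:

  H_1: rank ker ∂_1 − rank ∂_2 = (21 − 9) − 10 = 2, and ∂_2 has invariant factor 2 > 1, so H_1 = Z^2 ⊕ Z_2.

H_1 ≅ Z^2 ⊕ Z_2.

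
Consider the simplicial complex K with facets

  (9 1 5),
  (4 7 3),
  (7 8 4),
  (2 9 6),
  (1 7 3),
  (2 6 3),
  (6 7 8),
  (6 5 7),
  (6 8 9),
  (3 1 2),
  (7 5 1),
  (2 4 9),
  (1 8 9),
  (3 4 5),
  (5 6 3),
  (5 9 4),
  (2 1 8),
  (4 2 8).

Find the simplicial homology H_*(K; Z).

H_0 ≅ Z,  H_1 ≅ Z ⊕ Z_2,  H_2 = 0.

Order the vertices as 1 < 2 < 3 < 4 < 5 < 6 < 7 < 8 < 9. Listing each simplex with vertices in this order, K has dimension 2 with simplices:

  0-simplices (9): [1], [2], [3], [4], [5], [6], [7], [8], [9]
  1-simplices (27): (27 of them)
  2-simplices (18): [1,2,3], [1,2,8], [1,3,7], [1,5,7], [1,5,9], [1,8,9], [2,3,6], [2,4,8], [2,4,9], [2,6,9], [3,4,5], [3,4,7], [3,5,6], [4,5,9], [4,7,8], [5,6,7], [6,7,8], [6,8,9]

Hence C_0 ≅ Z^9, C_1 ≅ Z^27, C_2 ≅ Z^18.

The boundary map ∂_1: C_1 → C_0 sends each edge [p,q] (with p < q) to q − p.
The resulting 9×27 matrix has rank 8, and its Smith normal form has invariant factors (1,1,1,1,1,1,1,1).

The boundary map ∂_2: C_2 → C_1 acts by ∂[p,q,r] = [q,r] − [p,r] + [p,q]. For instance
  ∂[2,4,8] = [4,8] − [2,8] + [2,4],
  ∂[1,3,7] = [3,7] − [1,7] + [1,3].
The resulting 27×18 matrix has rank 18, and its Smith normal form has invariant factors (1,1,1,1,1,1,1,1,1,1,1,1,1,1,1,1,1,2).

Computing H_k = (kernel of ∂_k) / (image of ∂_{k+1}):

  H_0: rank C_0 − rank ∂_1 = 9 − 8 = 1, and the invariant factors of ∂_1 are all 1, so H_0 = Z.
  H_1: rank ker ∂_1 − rank ∂_2 = (27 − 8) − 18 = 1, and ∂_2 has invariant factor 2 > 1, so H_1 = Z ⊕ Z_2.
  H_2: rank ker ∂_2 − rank ∂_3 = (18 − 18) − 0 = 0, and there is no ∂_3, so H_2 = 0.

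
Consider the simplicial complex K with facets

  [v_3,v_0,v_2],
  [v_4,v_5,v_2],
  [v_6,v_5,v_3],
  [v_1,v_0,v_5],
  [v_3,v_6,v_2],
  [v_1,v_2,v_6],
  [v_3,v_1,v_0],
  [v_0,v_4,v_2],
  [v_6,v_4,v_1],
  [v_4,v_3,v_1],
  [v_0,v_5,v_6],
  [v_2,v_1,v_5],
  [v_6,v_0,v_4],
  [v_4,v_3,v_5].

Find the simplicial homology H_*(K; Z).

Fix the vertex order v_0 < v_1 < v_2 < v_3 < v_4 < v_5 < v_6 and write every simplex with vertices in increasing order. Then dim K = 2 and the simplices of K are:

  0-simplices (7): [v_0], [v_1], [v_2], [v_3], [v_4], [v_5], [v_6]
  1-simplices (21): (21 of them)
  2-simplices (14): (14 of them)

Hence C_0 ≅ Z^7, C_1 ≅ Z^21, C_2 ≅ Z^14.

Boundary ∂_1: C_1 → C_0 sends each edge [p,q] (with p < q) to q − p. For instance
  ∂[v_2,v_4] = [v_4] − [v_2].
This gives a 7×21 integer matrix of rank 6; reducing to Smith normal form yields diagonal entries (1,1,1,1,1,1).

∂_2: C_2 → C_1 sends each 2-simplex [p,q,r] to [q,r] − [p,r] + [p,q]. For instance
  ∂[v_3,v_4,v_5] = [v_4,v_5] − [v_3,v_5] + [v_3,v_4],
  ∂[v_0,v_2,v_3] = [v_2,v_3] − [v_0,v_3] + [v_0,v_2].
The 21×14 boundary matrix has rank 13 and Smith normal form diag(1,1,1,1,1,1,1,1,1,1,1,1,1).

Now H_k = ker ∂_k / im ∂_{k+1}, so:

  H_0: rank C_0 − rank ∂_1 = 7 − 6 = 1, and the invariant factors of ∂_1 are all 1, so H_0 = Z.
  H_1: rank ker ∂_1 − rank ∂_2 = (21 − 6) − 13 = 2, and the invariant factors of ∂_2 are all 1, so H_1 = Z^2.
  H_2: rank ker ∂_2 − rank ∂_3 = (14 − 13) − 0 = 1, and there is no ∂_3, so H_2 = Z.

H_0 ≅ Z,  H_1 ≅ Z^2,  H_2 ≅ Z.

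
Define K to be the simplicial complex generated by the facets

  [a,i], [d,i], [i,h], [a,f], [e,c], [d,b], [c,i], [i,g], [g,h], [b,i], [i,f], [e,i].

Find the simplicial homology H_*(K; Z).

H_0 = Z,  H_1 = Z^4.

We work with the vertex ordering a < b < c < d < e < f < g < h < i. The simplices of K, each written with vertices in increasing order, are:

  0-simplices (9): a, b, c, d, e, f, g, h, i
  1-simplices (12): af, ai, bd, bi, ce, ci, di, ei, fi, gh, gi, hi

Hence C_0 ≅ Z^9, C_1 ≅ Z^12.

∂_1: C_1 → C_0 is given by ∂[p,q] = [q] − [p]. For instance
  ∂ai = i − a.
As a 9×12 matrix over Z this has rank 8, with invariant factors (1,1,1,1,1,1,1,1).

Computing H_k = (kernel of ∂_k) / (image of ∂_{k+1}):

  H_0: rank C_0 − rank ∂_1 = 9 − 8 = 1, and the invariant factors of ∂_1 are all 1, so H_0 = Z.
  H_1: rank ker ∂_1 − rank ∂_2 = (12 − 8) − 0 = 4, and there is no ∂_2, so H_1 = Z^4.

(K is a triangulation of a wedge of 4 circles.)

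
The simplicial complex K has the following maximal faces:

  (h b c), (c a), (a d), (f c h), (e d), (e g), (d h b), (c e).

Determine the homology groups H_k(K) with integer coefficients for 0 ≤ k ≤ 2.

H_0 = Z,  H_1 = Z^2,  H_2 = 0.

Take the total order a < b < c < d < e < f < g < h on the vertex set. Then K (dimension 2) consists of the simplices:

  0-simplices (8): a, b, c, d, e, f, g, h
  1-simplices (12): ac, ad, bc, bd, bh, ce, cf, ch, de, dh, eg, fh
  2-simplices (3): bch, bdh, cfh

giving chain groups C_0 ≅ Z^8, C_1 ≅ Z^12, C_2 ≅ Z^3.

∂_1: C_1 → C_0 sends each edge [p,q] (with p < q) to q − p.
This gives a 8×12 integer matrix of rank 7; reducing to Smith normal form yields diagonal entries (1,1,1,1,1,1,1).

∂_2: C_2 → C_1 acts by ∂[p,q,r] = [q,r] − [p,r] + [p,q]. For instance
  ∂bch = ch − bh + bc,
  ∂cfh = fh − ch + cf.
The 12×3 boundary matrix has rank 3 and Smith normal form diag(1,1,1).

Computing H_k = (kernel of ∂_k) / (image of ∂_{k+1}):

  H_0: rank C_0 − rank ∂_1 = 8 − 7 = 1, and the invariant factors of ∂_1 are all 1, so H_0 ≅ Z.
  H_1: rank ker ∂_1 − rank ∂_2 = (12 − 7) − 3 = 2, and the invariant factors of ∂_2 are all 1, so H_1 ≅ Z^2.
  H_2: rank ker ∂_2 − rank ∂_3 = (3 − 3) − 0 = 0, and there is no ∂_3, so H_2 ≅ 0.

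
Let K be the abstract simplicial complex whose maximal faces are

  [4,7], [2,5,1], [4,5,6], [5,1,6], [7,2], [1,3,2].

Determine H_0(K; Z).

H_0 = Z.

Order the vertices as 1 < 2 < 3 < 4 < 5 < 6 < 7. Listing each simplex with vertices in this order, K has dimension 2 with simplices:

  0-simplices (7): [1], [2], [3], [4], [5], [6], [7]
  1-simplices (11): [1,2], [1,3], [1,5], [1,6], [2,3], [2,5], [2,7], [4,5], [4,6], [4,7], [5,6]
  2-simplices (4): [1,2,3], [1,2,5], [1,5,6], [4,5,6]

giving chain groups C_0 ≅ Z^7, C_1 ≅ Z^11, C_2 ≅ Z^4.

∂_1: C_1 → C_0 maps an edge to its endpoints' difference, ∂[p,q] = q − p. For instance
  ∂[1,5] = [5] − [1].
As a 7×11 matrix over Z this has rank 6, with invariant factors (1,1,1,1,1,1).

The boundary map ∂_2: C_2 → C_1 sends each 2-simplex [p,q,r] to [q,r] − [p,r] + [p,q]. For instance
  ∂[1,2,3] = [2,3] − [1,3] + [1,2],
  ∂[1,5,6] = [5,6] − [1,6] + [1,5].
This gives a 11×4 integer matrix of rank 4; reducing to Smith normal form yields diagonal entries (1,1,1,1).

From H_k ≅ ker(∂_k) / im(∂_{k+1}) we obtain:

  H_0: rank C_0 − rank ∂_1 = 7 − 6 = 1, and the invariant factors of ∂_1 are all 1, so H_0 = Z.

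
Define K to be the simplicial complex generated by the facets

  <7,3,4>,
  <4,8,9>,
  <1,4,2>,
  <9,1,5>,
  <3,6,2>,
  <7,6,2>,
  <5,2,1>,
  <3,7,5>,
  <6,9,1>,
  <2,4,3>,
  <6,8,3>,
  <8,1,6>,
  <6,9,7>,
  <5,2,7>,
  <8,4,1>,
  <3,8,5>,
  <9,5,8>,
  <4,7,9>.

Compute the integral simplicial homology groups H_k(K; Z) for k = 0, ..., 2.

Fix the vertex order 1 < 2 < 3 < 4 < 5 < 6 < 7 < 8 < 9 and write every simplex with vertices in increasing order. Then dim K = 2 and the simplices of K are:

  0-simplices (9): [1], [2], [3], [4], [5], [6], [7], [8], [9]
  1-simplices (27): (27 of them)
  2-simplices (18): [1,2,4], [1,2,5], [1,4,8], [1,5,9], [1,6,8], [1,6,9], [2,3,4], [2,3,6], [2,5,7], [2,6,7], [3,4,7], [3,5,7], [3,5,8], [3,6,8], [4,7,9], [4,8,9], [5,8,9], [6,7,9]

Hence C_0 ≅ Z^9, C_1 ≅ Z^27, C_2 ≅ Z^18.

∂_1: C_1 → C_0 is given by ∂[p,q] = [q] − [p]. For instance
  ∂[5,7] = [7] − [5].
The 9×27 boundary matrix has rank 8 and Smith normal form diag(1,1,1,1,1,1,1,1).

∂_2: C_2 → C_1 maps a triangle to the signed sum of its edges. For instance
  ∂[3,5,8] = [5,8] − [3,8] + [3,5],
  ∂[3,4,7] = [4,7] − [3,7] + [3,4].
The resulting 27×18 matrix has rank 18, and its Smith normal form has invariant factors (1,1,1,1,1,1,1,1,1,1,1,1,1,1,1,1,1,2).

Reading off H_k = ker ∂_k / im ∂_{k+1}:

  H_0: rank C_0 − rank ∂_1 = 9 − 8 = 1, and the invariant factors of ∂_1 are all 1, so H_0 = Z.
  H_1: rank ker ∂_1 − rank ∂_2 = (27 − 8) − 18 = 1, and ∂_2 has invariant factor 2 > 1, so H_1 = Z ⊕ Z_2.
  H_2: rank ker ∂_2 − rank ∂_3 = (18 − 18) − 0 = 0, and there is no ∂_3, so H_2 = 0.

As a check, the Euler characteristic is 9 − 27 + 18 = 0, which agrees with 1 − 1 + 0 = 0.

H_0 ≅ Z,  H_1 ≅ Z ⊕ Z_2,  H_2 = 0.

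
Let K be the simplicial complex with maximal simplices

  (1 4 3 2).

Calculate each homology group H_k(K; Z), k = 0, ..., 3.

Order the vertices as 1 < 2 < 3 < 4. Listing each simplex with vertices in this order, K has dimension 3 with simplices:

  0-simplices (4): [1], [2], [3], [4]
  1-simplices (6): [1,2], [1,3], [1,4], [2,3], [2,4], [3,4]
  2-simplices (4): [1,2,3], [1,2,4], [1,3,4], [2,3,4]
  3-simplices (1): [1,2,3,4]

giving chain groups C_0 ≅ Z^4, C_1 ≅ Z^6, C_2 ≅ Z^4, C_3 ≅ Z^1.

The boundary map ∂_1: C_1 → C_0 sends each edge [p,q] (with p < q) to q − p. For instance
  ∂[2,3] = [3] − [2].
This gives a 4×6 integer matrix of rank 3; reducing to Smith normal form yields diagonal entries (1,1,1).

The boundary map ∂_2: C_2 → C_1 maps a triangle to the signed sum of its edges. For instance
  ∂[1,3,4] = [3,4] − [1,4] + [1,3],
  ∂[1,2,4] = [2,4] − [1,4] + [1,2].
As a 6×4 matrix over Z this has rank 3, with invariant factors (1,1,1).

Boundary ∂_3: C_3 → C_2 sends each 3-simplex σ to the alternating sum Σ_i (−1)^i (σ with its i-th vertex removed). For instance
  ∂[1,2,3,4] = [2,3,4] − [1,3,4] + [1,2,4] − [1,2,3].
The resulting 4×1 matrix has rank 1, and its Smith normal form has invariant factors (1).

From H_k ≅ ker(∂_k) / im(∂_{k+1}) we obtain:

  H_0: rank C_0 − rank ∂_1 = 4 − 3 = 1, and the invariant factors of ∂_1 are all 1, so H_0 ≅ Z.
  H_1: rank ker ∂_1 − rank ∂_2 = (6 − 3) − 3 = 0, and the invariant factors of ∂_2 are all 1, so H_1 ≅ 0.
  H_2: rank ker ∂_2 − rank ∂_3 = (4 − 3) − 1 = 0, and the invariant factors of ∂_3 are all 1, so H_2 ≅ 0.
  H_3: rank ker ∂_3 − rank ∂_4 = (1 − 1) − 0 = 0, and there is no ∂_4, so H_3 ≅ 0.

H_0 = Z,  H_1 = 0,  H_2 = 0,  H_3 = 0.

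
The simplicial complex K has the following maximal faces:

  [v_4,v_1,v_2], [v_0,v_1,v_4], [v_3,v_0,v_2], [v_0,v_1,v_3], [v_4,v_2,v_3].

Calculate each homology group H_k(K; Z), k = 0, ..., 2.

H_0 = Z,  H_1 = Z,  H_2 = 0.

Fix the vertex order v_0 < v_1 < v_2 < v_3 < v_4 and write every simplex with vertices in increasing order. Then dim K = 2 and the simplices of K are:

  0-simplices (5): [v_0], [v_1], [v_2], [v_3], [v_4]
  1-simplices (10): [v_0,v_1], [v_0,v_2], [v_0,v_3], [v_0,v_4], [v_1,v_2], [v_1,v_3], [v_1,v_4], [v_2,v_3], [v_2,v_4], [v_3,v_4]
  2-simplices (5): [v_0,v_1,v_3], [v_0,v_1,v_4], [v_0,v_2,v_3], [v_1,v_2,v_4], [v_2,v_3,v_4]

giving chain groups C_0 ≅ Z^5, C_1 ≅ Z^10, C_2 ≅ Z^5.

∂_1: C_1 → C_0 sends each edge [p,q] (with p < q) to q − p. For instance
  ∂[v_1,v_4] = [v_4] − [v_1].
The 5×10 boundary matrix has rank 4 and Smith normal form diag(1,1,1,1).

The boundary map ∂_2: C_2 → C_1 maps a triangle to the signed sum of its edges. For instance
  ∂[v_0,v_1,v_4] = [v_1,v_4] − [v_0,v_4] + [v_0,v_1],
  ∂[v_0,v_1,v_3] = [v_1,v_3] − [v_0,v_3] + [v_0,v_1].
As a 10×5 matrix over Z this has rank 5, with invariant factors (1,1,1,1,1).

From H_k ≅ ker(∂_k) / im(∂_{k+1}) we obtain:

  H_0: rank C_0 − rank ∂_1 = 5 − 4 = 1, and the invariant factors of ∂_1 are all 1, so H_0 ≅ Z.
  H_1: rank ker ∂_1 − rank ∂_2 = (10 − 4) − 5 = 1, and the invariant factors of ∂_2 are all 1, so H_1 ≅ Z.
  H_2: rank ker ∂_2 − rank ∂_3 = (5 − 5) − 0 = 0, and there is no ∂_3, so H_2 ≅ 0.

(K is a triangulation of the Möbius band.)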